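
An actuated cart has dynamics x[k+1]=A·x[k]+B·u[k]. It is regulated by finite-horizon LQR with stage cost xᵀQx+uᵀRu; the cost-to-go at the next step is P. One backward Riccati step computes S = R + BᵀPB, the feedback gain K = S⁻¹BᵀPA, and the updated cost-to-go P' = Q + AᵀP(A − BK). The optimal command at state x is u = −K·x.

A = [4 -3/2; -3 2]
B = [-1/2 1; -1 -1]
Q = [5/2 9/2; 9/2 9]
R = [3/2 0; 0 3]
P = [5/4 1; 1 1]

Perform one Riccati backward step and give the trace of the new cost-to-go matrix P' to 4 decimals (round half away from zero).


15.8636

BᵀP = [-1.6250 -1.5000; 0.2500 0.0000]
S = R + BᵀPB = [3/2 0; 0 3] + [2.3125 -0.1250; -0.1250 0.2500] = [3.8125 -0.1250; -0.1250 3.2500]
BᵀPA = [-2.0000 -0.5625; 1.0000 -0.3750]
K = S⁻¹·BᵀPA = [-0.5152 -0.1515; 0.2879 -0.1212]
A−BK = [3.4545 -1.4545; -3.2273 1.7273]
AᵀP(A−BK) = [3.6818 -1.1818; -1.1818 0.6818]
P' = Q + AᵀP(A−BK) = [6.1818 3.3182; 3.3182 9.6818]
tr(P') = 15.8636


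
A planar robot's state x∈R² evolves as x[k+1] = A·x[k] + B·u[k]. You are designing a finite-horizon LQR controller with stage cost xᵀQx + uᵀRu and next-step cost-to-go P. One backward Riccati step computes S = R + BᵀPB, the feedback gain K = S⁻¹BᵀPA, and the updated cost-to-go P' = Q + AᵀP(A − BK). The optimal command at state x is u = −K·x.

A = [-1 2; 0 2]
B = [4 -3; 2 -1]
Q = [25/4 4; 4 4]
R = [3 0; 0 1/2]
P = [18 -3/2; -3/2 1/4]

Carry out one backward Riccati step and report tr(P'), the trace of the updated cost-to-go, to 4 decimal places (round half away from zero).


10.6743

BᵀP = [69.0000 -5.5000; -52.5000 4.2500]
S = R + BᵀPB = [3 0; 0 1/2] + [265.0000 -201.5000; -201.5000 153.2500] = [268.0000 -201.5000; -201.5000 153.7500]
BᵀPA = [-69.0000 127.0000; 52.5000 -96.5000]
K = S⁻¹·BᵀPA = [-0.0498 0.1352; 0.2762 -0.4504]
A−BK = [0.0278 0.1078; 0.3758 1.2791]
AᵀP(A−BK) = [0.0635 -0.0224; -0.0224 0.3608]
P' = Q + AᵀP(A−BK) = [6.3135 3.9776; 3.9776 4.3608]
tr(P') = 10.6743


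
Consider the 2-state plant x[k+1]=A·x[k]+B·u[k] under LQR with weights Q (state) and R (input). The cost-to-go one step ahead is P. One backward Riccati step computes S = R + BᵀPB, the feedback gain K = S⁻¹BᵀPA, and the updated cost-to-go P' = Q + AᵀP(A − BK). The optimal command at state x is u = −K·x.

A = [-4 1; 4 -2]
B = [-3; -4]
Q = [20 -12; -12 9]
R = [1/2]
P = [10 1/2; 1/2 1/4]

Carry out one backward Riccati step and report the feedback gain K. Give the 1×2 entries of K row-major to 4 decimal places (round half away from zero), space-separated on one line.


BᵀP = [-32.0000 -2.5000]
S = R + BᵀPB = [1/2] + [106.0000] = [106.5000]
BᵀPA = [118.0000 -27.0000]
K = S⁻¹·BᵀPA = [1.1080 -0.2535]
A−BK = [-0.6761 0.2394; 8.4319 -3.0141]
AᵀP(A−BK) = [17.2582 -6.0845; -6.0845 2.1549]
P' = Q + AᵀP(A−BK) = [37.2582 -18.0845; -18.0845 11.1549]
tr(P') = 48.4131

1.1080 -0.2535


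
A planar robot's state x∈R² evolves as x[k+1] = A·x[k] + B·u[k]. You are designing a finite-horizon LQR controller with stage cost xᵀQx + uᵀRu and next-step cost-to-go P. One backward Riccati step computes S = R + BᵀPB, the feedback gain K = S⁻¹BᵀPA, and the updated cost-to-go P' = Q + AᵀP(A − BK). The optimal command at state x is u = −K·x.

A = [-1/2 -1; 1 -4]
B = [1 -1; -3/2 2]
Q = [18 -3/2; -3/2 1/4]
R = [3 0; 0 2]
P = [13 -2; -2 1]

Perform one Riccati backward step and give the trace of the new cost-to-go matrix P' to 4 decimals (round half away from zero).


BᵀP = [16.0000 -3.5000; -17.0000 4.0000]
S = R + BᵀPB = [3 0; 0 2] + [21.2500 -23.0000; -23.0000 25.0000] = [24.2500 -23.0000; -23.0000 27.0000]
BᵀPA = [-11.5000 -2.0000; 12.5000 1.0000]
K = S⁻¹·BᵀPA = [-0.1829 -0.2465; 0.3072 -0.1730]
A−BK = [-0.0099 -0.9264; 0.1113 -4.0239]
AᵀP(A−BK) = [0.3072 -0.1730; -0.1730 12.6799]
P' = Q + AᵀP(A−BK) = [18.3072 -1.6730; -1.6730 12.9299]
tr(P') = 31.2371

31.2371


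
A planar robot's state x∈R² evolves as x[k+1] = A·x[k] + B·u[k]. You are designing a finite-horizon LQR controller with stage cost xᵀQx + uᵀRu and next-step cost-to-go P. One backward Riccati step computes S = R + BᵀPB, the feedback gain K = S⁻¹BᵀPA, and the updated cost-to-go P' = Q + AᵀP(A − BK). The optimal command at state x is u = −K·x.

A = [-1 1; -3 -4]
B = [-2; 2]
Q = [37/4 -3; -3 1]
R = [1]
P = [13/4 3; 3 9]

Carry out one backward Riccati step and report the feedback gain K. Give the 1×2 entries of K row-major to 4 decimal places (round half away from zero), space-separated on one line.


-1.3654 -1.8654

BᵀP = [-0.5000 12.0000]
S = R + BᵀPB = [1] + [25.0000] = [26.0000]
BᵀPA = [-35.5000 -48.5000]
K = S⁻¹·BᵀPA = [-1.3654 -1.8654]
A−BK = [-3.7308 -2.7308; -0.2692 -0.2692]
AᵀP(A−BK) = [53.7788 41.5288; 41.5288 32.7788]
P' = Q + AᵀP(A−BK) = [63.0288 38.5288; 38.5288 33.7788]
tr(P') = 96.8077


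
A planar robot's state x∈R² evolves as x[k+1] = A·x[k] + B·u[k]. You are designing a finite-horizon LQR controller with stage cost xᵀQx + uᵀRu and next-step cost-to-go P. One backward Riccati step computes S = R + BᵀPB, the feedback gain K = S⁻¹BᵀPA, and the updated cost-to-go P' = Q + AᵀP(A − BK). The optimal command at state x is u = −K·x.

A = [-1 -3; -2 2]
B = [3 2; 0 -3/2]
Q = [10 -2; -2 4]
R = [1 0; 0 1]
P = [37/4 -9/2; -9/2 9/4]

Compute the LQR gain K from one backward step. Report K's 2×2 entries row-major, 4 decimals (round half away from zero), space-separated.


BᵀP = [27.7500 -13.5000; 25.2500 -12.3750]
S = R + BᵀPB = [1 0; 0 1] + [83.2500 75.7500; 75.7500 69.0625] = [84.2500 75.7500; 75.7500 70.0625]
BᵀPA = [-0.7500 -110.2500; -0.5000 -100.5000]
K = S⁻¹·BᵀPA = [-0.0891 -0.6771; 0.0892 -0.7024]
A−BK = [-0.9111 0.4360; -1.8662 0.9464]
AᵀP(A−BK) = [0.2278 -0.1090; -0.1090 1.0118]
P' = Q + AᵀP(A−BK) = [10.2278 -2.1090; -2.1090 5.0118]
tr(P') = 15.2395

-0.0891 -0.6771 0.0892 -0.7024


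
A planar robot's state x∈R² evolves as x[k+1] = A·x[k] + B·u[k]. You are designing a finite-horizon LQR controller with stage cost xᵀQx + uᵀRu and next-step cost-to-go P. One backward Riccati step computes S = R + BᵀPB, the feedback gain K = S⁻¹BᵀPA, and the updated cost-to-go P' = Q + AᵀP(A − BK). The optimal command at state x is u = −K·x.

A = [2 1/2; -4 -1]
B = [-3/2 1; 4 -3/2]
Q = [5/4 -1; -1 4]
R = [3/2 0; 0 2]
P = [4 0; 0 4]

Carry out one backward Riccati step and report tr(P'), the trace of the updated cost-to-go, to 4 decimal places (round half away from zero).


7.1649

BᵀP = [-6.0000 16.0000; 4.0000 -6.0000]
S = R + BᵀPB = [3/2 0; 0 2] + [73.0000 -30.0000; -30.0000 13.0000] = [74.5000 -30.0000; -30.0000 15.0000]
BᵀPA = [-76.0000 -19.0000; 32.0000 8.0000]
K = S⁻¹·BᵀPA = [-0.8276 -0.2069; 0.4782 0.1195]
A−BK = [0.2805 0.0701; 0.0276 0.0069]
AᵀP(A−BK) = [1.8023 0.4506; 0.4506 0.1126]
P' = Q + AᵀP(A−BK) = [3.0523 -0.5494; -0.5494 4.1126]
tr(P') = 7.1649


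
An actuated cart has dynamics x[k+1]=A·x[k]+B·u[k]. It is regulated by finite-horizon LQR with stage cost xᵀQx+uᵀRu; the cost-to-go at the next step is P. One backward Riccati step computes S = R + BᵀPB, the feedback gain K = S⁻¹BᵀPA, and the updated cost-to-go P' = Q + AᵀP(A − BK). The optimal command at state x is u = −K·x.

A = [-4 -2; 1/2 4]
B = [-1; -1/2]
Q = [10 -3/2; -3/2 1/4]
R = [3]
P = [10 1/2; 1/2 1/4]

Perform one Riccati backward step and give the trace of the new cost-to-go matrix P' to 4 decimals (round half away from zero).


BᵀP = [-10.2500 -0.6250]
S = R + BᵀPB = [3] + [10.5625] = [13.5625]
BᵀPA = [40.6875 18.0000]
K = S⁻¹·BᵀPA = [3.0000 1.3272]
A−BK = [-1.0000 -0.6728; 2.0000 4.6636]
AᵀP(A−BK) = [36.0000 18.0000; 18.0000 12.1106]
P' = Q + AᵀP(A−BK) = [46.0000 16.5000; 16.5000 12.3606]
tr(P') = 58.3606

58.3606


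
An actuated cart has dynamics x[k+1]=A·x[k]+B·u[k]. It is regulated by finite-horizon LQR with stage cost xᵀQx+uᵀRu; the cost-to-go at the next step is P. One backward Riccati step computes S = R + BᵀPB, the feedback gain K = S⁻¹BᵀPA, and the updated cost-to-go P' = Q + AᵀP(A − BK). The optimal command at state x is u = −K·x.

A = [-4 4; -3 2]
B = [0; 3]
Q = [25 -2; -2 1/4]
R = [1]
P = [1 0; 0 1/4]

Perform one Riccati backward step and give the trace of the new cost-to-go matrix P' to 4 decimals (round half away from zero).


BᵀP = [0.0000 0.7500]
S = R + BᵀPB = [1] + [2.2500] = [3.2500]
BᵀPA = [-2.2500 1.5000]
K = S⁻¹·BᵀPA = [-0.6923 0.4615]
A−BK = [-4.0000 4.0000; -0.9231 0.6154]
AᵀP(A−BK) = [16.6923 -16.4615; -16.4615 16.3077]
P' = Q + AᵀP(A−BK) = [41.6923 -18.4615; -18.4615 16.5577]
tr(P') = 58.2500

58.2500


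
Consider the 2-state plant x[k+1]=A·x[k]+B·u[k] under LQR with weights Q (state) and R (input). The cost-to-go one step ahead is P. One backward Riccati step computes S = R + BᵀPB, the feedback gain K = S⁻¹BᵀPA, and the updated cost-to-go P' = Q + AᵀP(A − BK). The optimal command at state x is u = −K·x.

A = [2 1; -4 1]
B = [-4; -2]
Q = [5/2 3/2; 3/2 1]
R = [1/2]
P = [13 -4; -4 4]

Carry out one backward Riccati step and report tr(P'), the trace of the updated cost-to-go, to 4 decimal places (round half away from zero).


BᵀP = [-44.0000 8.0000]
S = R + BᵀPB = [1/2] + [160.0000] = [160.5000]
BᵀPA = [-120.0000 -36.0000]
K = S⁻¹·BᵀPA = [-0.7477 -0.2243]
A−BK = [-0.9907 0.1028; -5.4953 0.5514]
AᵀP(A−BK) = [90.2804 -8.9159; -8.9159 0.9252]
P' = Q + AᵀP(A−BK) = [92.7804 -7.4159; -7.4159 1.9252]
tr(P') = 94.7056

94.7056


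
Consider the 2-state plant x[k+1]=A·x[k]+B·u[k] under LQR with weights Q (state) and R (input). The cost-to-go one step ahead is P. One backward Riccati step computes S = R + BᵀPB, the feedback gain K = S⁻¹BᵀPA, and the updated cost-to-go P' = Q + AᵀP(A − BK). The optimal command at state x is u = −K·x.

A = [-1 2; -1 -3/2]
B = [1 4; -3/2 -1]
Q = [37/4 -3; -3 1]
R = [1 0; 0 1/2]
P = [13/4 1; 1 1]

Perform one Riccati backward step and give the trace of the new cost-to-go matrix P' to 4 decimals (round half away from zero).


11.3137

BᵀP = [1.7500 -0.5000; 12.0000 3.0000]
S = R + BᵀPB = [1 0; 0 1/2] + [2.5000 7.5000; 7.5000 45.0000] = [3.5000 7.5000; 7.5000 45.5000]
BᵀPA = [-1.2500 4.2500; -15.0000 19.5000]
K = S⁻¹·BᵀPA = [0.5400 0.4575; -0.4187 0.3532]
A−BK = [0.1347 0.1299; -0.6086 -0.4606]
AᵀP(A−BK) = [0.6447 0.3692; 0.3692 0.4190]
P' = Q + AᵀP(A−BK) = [9.8947 -2.6308; -2.6308 1.4190]
tr(P') = 11.3137


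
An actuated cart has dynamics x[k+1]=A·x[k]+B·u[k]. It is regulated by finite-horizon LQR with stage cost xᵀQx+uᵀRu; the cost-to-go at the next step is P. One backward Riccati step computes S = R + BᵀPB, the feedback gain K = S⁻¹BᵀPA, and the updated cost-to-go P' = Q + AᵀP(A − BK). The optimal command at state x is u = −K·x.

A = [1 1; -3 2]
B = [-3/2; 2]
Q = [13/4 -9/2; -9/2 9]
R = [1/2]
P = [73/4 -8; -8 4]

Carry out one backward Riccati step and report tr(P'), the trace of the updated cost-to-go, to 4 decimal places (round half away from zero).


15.4093

BᵀP = [-43.3750 20.0000]
S = R + BᵀPB = [1/2] + [105.0625] = [105.5625]
BᵀPA = [-103.3750 -3.3750]
K = S⁻¹·BᵀPA = [-0.9793 -0.0320]
A−BK = [-0.4689 0.9520; -1.0414 2.0639]
AᵀP(A−BK) = [1.0172 -1.0551; -1.0551 2.1421]
P' = Q + AᵀP(A−BK) = [4.2672 -5.5551; -5.5551 11.1421]
tr(P') = 15.4093


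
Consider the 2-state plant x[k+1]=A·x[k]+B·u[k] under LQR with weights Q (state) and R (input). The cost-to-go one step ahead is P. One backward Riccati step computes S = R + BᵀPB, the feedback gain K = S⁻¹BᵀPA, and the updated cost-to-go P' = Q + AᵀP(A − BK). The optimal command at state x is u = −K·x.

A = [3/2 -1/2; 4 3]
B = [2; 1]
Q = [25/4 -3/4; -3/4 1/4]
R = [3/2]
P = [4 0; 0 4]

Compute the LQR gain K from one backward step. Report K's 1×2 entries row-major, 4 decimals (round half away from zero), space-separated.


BᵀP = [8.0000 4.0000]
S = R + BᵀPB = [3/2] + [20.0000] = [21.5000]
BᵀPA = [28.0000 8.0000]
K = S⁻¹·BᵀPA = [1.3023 0.3721]
A−BK = [-1.1047 -1.2442; 2.6977 2.6279]
AᵀP(A−BK) = [36.5349 34.5814; 34.5814 34.0233]
P' = Q + AᵀP(A−BK) = [42.7849 33.8314; 33.8314 34.2733]
tr(P') = 77.0581

1.3023 0.3721


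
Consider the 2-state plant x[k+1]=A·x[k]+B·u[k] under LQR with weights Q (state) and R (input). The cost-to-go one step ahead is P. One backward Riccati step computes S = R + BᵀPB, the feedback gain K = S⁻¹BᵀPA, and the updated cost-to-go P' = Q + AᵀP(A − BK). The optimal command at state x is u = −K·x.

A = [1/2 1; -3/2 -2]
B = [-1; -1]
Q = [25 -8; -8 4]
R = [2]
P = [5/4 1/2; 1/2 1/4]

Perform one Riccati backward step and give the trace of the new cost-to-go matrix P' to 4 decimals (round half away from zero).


29.3472

BᵀP = [-1.7500 -0.7500]
S = R + BᵀPB = [2] + [2.5000] = [4.5000]
BᵀPA = [0.2500 -0.2500]
K = S⁻¹·BᵀPA = [0.0556 -0.0556]
A−BK = [0.5556 0.9444; -1.4444 -2.0556]
AᵀP(A−BK) = [0.1111 0.1389; 0.1389 0.2361]
P' = Q + AᵀP(A−BK) = [25.1111 -7.8611; -7.8611 4.2361]
tr(P') = 29.3472


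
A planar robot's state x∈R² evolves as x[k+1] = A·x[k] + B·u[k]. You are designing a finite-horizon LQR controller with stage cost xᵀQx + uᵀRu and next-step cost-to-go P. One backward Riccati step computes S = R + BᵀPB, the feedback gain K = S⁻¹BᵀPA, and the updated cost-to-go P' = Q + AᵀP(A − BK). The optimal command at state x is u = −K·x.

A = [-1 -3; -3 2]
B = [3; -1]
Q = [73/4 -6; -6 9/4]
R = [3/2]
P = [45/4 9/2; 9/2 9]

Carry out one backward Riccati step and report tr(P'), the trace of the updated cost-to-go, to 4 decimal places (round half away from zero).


128.2611

BᵀP = [29.2500 4.5000]
S = R + BᵀPB = [3/2] + [83.2500] = [84.7500]
BᵀPA = [-42.7500 -78.7500]
K = S⁻¹·BᵀPA = [-0.5044 -0.9292]
A−BK = [0.5133 -0.2124; -3.5044 1.0708]
AᵀP(A−BK) = [97.6858 -28.4735; -28.4735 10.0752]
P' = Q + AᵀP(A−BK) = [115.9358 -34.4735; -34.4735 12.3252]
tr(P') = 128.2611


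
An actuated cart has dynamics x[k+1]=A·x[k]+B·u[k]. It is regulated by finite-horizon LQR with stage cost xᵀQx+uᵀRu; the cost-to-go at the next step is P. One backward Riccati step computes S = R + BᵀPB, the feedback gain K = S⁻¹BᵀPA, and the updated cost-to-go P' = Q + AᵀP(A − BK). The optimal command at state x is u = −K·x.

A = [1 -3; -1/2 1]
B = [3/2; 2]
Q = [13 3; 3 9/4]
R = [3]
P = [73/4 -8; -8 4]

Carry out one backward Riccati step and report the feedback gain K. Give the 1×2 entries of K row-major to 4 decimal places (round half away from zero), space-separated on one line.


1.1088 -3.1606

BᵀP = [11.3750 -4.0000]
S = R + BᵀPB = [3] + [9.0625] = [12.0625]
BᵀPA = [13.3750 -38.1250]
K = S⁻¹·BᵀPA = [1.1088 -3.1606]
A−BK = [-0.6632 1.7409; -2.7176 7.3212]
AᵀP(A−BK) = [12.4197 -34.4767; -34.4767 95.7513]
P' = Q + AᵀP(A−BK) = [25.4197 -31.4767; -31.4767 98.0013]
tr(P') = 123.4210


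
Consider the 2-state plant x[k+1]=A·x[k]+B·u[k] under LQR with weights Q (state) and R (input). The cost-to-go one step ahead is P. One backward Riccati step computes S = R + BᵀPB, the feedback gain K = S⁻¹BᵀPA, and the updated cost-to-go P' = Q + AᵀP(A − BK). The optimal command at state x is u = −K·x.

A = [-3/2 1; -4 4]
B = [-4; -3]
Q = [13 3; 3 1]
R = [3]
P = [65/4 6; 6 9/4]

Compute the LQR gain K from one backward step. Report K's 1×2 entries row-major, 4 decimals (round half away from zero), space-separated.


BᵀP = [-83.0000 -30.7500]
S = R + BᵀPB = [3] + [424.2500] = [427.2500]
BᵀPA = [247.5000 -206.0000]
K = S⁻¹·BᵀPA = [0.5793 -0.4822]
A−BK = [0.8171 -0.9286; -2.2621 2.5535]
AᵀP(A−BK) = [1.1892 -1.0421; -1.0421 0.9264]
P' = Q + AᵀP(A−BK) = [14.1892 1.9579; 1.9579 1.9264]
tr(P') = 16.1156

0.5793 -0.4822


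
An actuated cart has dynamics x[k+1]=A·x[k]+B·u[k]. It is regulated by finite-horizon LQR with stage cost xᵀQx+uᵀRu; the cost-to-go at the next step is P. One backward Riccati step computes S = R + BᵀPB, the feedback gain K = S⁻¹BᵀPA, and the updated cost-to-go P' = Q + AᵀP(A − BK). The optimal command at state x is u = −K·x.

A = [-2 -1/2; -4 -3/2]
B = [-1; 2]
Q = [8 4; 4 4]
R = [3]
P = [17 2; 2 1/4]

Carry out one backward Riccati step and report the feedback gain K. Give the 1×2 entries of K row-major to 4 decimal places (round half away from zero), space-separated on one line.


2.4615 0.6731

BᵀP = [-13.0000 -1.5000]
S = R + BᵀPB = [3] + [10.0000] = [13.0000]
BᵀPA = [32.0000 8.7500]
K = S⁻¹·BᵀPA = [2.4615 0.6731]
A−BK = [0.4615 0.1731; -8.9231 -2.8462]
AᵀP(A−BK) = [25.2308 6.9615; 6.9615 1.9231]
P' = Q + AᵀP(A−BK) = [33.2308 10.9615; 10.9615 5.9231]
tr(P') = 39.1538


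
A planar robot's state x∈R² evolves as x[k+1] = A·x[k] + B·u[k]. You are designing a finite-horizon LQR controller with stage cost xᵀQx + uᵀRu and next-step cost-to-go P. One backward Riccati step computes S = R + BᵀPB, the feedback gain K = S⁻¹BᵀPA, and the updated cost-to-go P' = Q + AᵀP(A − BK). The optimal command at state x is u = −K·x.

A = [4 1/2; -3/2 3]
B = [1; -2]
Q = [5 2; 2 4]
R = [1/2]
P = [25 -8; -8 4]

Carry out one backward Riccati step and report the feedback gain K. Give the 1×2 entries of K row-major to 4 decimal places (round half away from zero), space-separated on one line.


BᵀP = [41.0000 -16.0000]
S = R + BᵀPB = [1/2] + [73.0000] = [73.5000]
BᵀPA = [188.0000 -27.5000]
K = S⁻¹·BᵀPA = [2.5578 -0.3741]
A−BK = [1.4422 0.8741; 3.6156 2.2517]
AᵀP(A−BK) = [24.1293 12.3401; 12.3401 7.9609]
P' = Q + AᵀP(A−BK) = [29.1293 14.3401; 14.3401 11.9609]
tr(P') = 41.0901

2.5578 -0.3741


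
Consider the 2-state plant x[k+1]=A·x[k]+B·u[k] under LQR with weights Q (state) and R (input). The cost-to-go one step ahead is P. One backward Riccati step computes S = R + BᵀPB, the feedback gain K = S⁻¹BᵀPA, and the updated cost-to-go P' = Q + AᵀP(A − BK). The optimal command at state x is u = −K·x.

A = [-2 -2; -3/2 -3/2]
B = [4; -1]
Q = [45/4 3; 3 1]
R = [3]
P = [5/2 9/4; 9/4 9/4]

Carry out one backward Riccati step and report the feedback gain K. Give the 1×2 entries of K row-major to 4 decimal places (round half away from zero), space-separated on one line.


BᵀP = [7.7500 6.7500]
S = R + BᵀPB = [3] + [24.2500] = [27.2500]
BᵀPA = [-25.6250 -25.6250]
K = S⁻¹·BᵀPA = [-0.9404 -0.9404]
A−BK = [1.7615 1.7615; -2.4404 -2.4404]
AᵀP(A−BK) = [4.4656 4.4656; 4.4656 4.4656]
P' = Q + AᵀP(A−BK) = [15.7156 7.4656; 7.4656 5.4656]
tr(P') = 21.1812

-0.9404 -0.9404


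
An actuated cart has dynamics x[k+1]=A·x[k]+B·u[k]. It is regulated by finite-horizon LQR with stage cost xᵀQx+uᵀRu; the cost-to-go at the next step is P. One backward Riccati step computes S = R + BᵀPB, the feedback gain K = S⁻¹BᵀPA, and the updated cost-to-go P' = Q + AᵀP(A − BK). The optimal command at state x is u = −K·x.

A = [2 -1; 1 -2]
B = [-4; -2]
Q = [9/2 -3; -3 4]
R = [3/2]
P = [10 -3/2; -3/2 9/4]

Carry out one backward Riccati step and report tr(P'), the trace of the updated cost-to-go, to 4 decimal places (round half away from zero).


BᵀP = [-37.0000 1.5000]
S = R + BᵀPB = [3/2] + [145.0000] = [146.5000]
BᵀPA = [-72.5000 34.0000]
K = S⁻¹·BᵀPA = [-0.4949 0.2321]
A−BK = [0.0205 -0.0717; 0.0102 -1.5358]
AᵀP(A−BK) = [0.3712 -0.1741; -0.1741 5.1092]
P' = Q + AᵀP(A−BK) = [4.8712 -3.1741; -3.1741 9.1092]
tr(P') = 13.9804

13.9804


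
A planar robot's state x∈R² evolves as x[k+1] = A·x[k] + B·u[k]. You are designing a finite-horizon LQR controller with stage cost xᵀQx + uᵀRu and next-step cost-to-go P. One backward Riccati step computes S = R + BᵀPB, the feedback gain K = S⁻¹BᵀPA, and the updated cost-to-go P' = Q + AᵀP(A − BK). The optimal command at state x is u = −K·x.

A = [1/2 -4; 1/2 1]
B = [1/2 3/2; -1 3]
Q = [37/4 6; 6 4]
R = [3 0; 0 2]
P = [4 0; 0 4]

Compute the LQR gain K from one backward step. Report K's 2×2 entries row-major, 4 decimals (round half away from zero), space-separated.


BᵀP = [2.0000 -4.0000; 6.0000 12.0000]
S = R + BᵀPB = [3 0; 0 2] + [5.0000 -9.0000; -9.0000 45.0000] = [8.0000 -9.0000; -9.0000 47.0000]
BᵀPA = [-1.0000 -12.0000; 9.0000 -12.0000]
K = S⁻¹·BᵀPA = [0.1153 -2.2780; 0.2136 -0.6915]
A−BK = [0.1220 -1.8237; -0.0254 0.7966]
AᵀP(A−BK) = [0.1932 -2.0542; -2.0542 32.3661]
P' = Q + AᵀP(A−BK) = [9.4432 3.9458; 3.9458 36.3661]
tr(P') = 45.8093

0.1153 -2.2780 0.2136 -0.6915


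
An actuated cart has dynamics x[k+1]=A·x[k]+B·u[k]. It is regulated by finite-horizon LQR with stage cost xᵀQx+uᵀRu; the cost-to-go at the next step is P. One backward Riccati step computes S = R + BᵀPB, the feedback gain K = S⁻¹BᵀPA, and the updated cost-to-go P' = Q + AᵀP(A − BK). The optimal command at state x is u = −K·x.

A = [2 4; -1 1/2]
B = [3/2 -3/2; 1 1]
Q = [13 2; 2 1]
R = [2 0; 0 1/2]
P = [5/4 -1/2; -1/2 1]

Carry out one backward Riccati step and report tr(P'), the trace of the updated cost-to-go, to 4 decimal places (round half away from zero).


BᵀP = [1.3750 0.2500; -2.3750 1.7500]
S = R + BᵀPB = [2 0; 0 1/2] + [2.3125 -1.8125; -1.8125 5.3125] = [4.3125 -1.8125; -1.8125 5.8125]
BᵀPA = [2.5000 5.6250; -6.5000 -8.6250]
K = S⁻¹·BᵀPA = [0.1263 0.7834; -1.0789 -1.2396]
A−BK = [0.1923 0.9656; -0.0473 0.9562]
AᵀP(A−BK) = [0.6714 0.9842; 0.9842 3.1521]
P' = Q + AᵀP(A−BK) = [13.6714 2.9842; 2.9842 4.1521]
tr(P') = 17.8235

17.8235


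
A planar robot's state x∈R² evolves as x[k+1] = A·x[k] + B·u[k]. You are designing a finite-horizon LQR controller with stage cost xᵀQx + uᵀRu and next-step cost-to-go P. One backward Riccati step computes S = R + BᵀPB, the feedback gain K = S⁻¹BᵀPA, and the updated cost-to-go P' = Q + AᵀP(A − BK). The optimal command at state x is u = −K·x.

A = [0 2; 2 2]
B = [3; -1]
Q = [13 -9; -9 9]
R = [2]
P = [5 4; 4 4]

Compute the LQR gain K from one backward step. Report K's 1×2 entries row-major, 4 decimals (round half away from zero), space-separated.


BᵀP = [11.0000 8.0000]
S = R + BᵀPB = [2] + [25.0000] = [27.0000]
BᵀPA = [16.0000 38.0000]
K = S⁻¹·BᵀPA = [0.5926 1.4074]
A−BK = [-1.7778 -2.2222; 2.5926 3.4074]
AᵀP(A−BK) = [6.5185 9.4815; 9.4815 14.5185]
P' = Q + AᵀP(A−BK) = [19.5185 0.4815; 0.4815 23.5185]
tr(P') = 43.0370

0.5926 1.4074


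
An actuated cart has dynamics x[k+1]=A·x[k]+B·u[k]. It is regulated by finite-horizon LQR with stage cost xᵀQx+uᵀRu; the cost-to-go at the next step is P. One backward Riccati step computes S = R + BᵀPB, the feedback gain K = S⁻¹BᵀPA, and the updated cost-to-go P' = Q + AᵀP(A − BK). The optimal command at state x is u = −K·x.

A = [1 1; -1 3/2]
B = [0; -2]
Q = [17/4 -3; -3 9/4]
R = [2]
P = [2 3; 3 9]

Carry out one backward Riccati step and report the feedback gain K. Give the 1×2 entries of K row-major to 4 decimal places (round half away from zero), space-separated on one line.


0.3158 -0.8684

BᵀP = [-6.0000 -18.0000]
S = R + BᵀPB = [2] + [36.0000] = [38.0000]
BᵀPA = [12.0000 -33.0000]
K = S⁻¹·BᵀPA = [0.3158 -0.8684]
A−BK = [1.0000 1.0000; -0.3684 -0.2368]
AᵀP(A−BK) = [1.2105 0.4211; 0.4211 2.5921]
P' = Q + AᵀP(A−BK) = [5.4605 -2.5789; -2.5789 4.8421]
tr(P') = 10.3026


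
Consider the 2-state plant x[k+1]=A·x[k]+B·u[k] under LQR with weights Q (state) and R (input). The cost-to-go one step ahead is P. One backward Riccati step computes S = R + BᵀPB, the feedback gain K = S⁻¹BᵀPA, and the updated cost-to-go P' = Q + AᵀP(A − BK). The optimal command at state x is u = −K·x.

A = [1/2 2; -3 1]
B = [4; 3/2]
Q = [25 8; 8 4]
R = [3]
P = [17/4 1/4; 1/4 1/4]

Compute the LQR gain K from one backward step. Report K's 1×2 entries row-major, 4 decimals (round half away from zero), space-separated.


BᵀP = [17.3750 1.3750]
S = R + BᵀPB = [3] + [71.5625] = [74.5625]
BᵀPA = [4.5625 36.1250]
K = S⁻¹·BᵀPA = [0.0612 0.4845]
A−BK = [0.2552 0.0620; -3.0918 0.2733]
AᵀP(A−BK) = [2.2833 -0.0855; -0.0855 0.7477]
P' = Q + AᵀP(A−BK) = [27.2833 7.9145; 7.9145 4.7477]
tr(P') = 32.0310

0.0612 0.4845


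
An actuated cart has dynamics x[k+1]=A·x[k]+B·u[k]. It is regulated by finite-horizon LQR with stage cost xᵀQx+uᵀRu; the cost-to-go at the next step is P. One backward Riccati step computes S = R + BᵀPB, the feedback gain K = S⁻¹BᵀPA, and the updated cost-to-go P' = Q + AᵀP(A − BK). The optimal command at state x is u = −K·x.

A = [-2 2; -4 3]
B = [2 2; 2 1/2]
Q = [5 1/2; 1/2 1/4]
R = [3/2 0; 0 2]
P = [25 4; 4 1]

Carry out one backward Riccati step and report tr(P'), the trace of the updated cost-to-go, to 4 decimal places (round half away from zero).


9.8220

BᵀP = [58.0000 10.0000; 52.0000 8.5000]
S = R + BᵀPB = [3/2 0; 0 2] + [136.0000 121.0000; 121.0000 108.2500] = [137.5000 121.0000; 121.0000 110.2500]
BᵀPA = [-156.0000 146.0000; -138.0000 129.5000]
K = S⁻¹·BᵀPA = [-0.9665 0.8237; -0.1910 0.2706]
A−BK = [0.3149 -0.1886; -1.9715 1.2173]
AᵀP(A−BK) = [2.8734 -2.1616; -2.1616 1.6986]
P' = Q + AᵀP(A−BK) = [7.8734 -1.6616; -1.6616 1.9486]
tr(P') = 9.8220


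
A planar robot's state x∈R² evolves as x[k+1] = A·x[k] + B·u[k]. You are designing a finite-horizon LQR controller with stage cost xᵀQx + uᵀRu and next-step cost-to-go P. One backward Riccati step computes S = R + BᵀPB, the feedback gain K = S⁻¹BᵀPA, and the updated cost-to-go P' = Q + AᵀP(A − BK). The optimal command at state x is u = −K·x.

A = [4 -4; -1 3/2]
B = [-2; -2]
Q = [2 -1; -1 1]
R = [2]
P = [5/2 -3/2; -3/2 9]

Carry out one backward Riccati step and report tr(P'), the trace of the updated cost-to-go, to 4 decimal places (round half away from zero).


135.0486

BᵀP = [-2.0000 -15.0000]
S = R + BᵀPB = [2] + [34.0000] = [36.0000]
BᵀPA = [7.0000 -14.5000]
K = S⁻¹·BᵀPA = [0.1944 -0.4028]
A−BK = [4.3889 -4.8056; -0.6111 0.6944]
AᵀP(A−BK) = [59.6389 -65.6806; -65.6806 72.4097]
P' = Q + AᵀP(A−BK) = [61.6389 -66.6806; -66.6806 73.4097]
tr(P') = 135.0486


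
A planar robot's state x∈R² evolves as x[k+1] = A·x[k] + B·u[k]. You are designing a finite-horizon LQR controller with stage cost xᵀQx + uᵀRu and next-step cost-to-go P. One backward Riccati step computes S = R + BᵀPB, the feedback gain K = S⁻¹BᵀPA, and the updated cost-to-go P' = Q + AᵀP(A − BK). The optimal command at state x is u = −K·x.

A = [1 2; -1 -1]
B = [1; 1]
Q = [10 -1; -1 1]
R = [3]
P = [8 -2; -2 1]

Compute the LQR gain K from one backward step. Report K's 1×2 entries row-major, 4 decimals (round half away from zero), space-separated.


BᵀP = [6.0000 -1.0000]
S = R + BᵀPB = [3] + [5.0000] = [8.0000]
BᵀPA = [7.0000 13.0000]
K = S⁻¹·BᵀPA = [0.8750 1.6250]
A−BK = [0.1250 0.3750; -1.8750 -2.6250]
AᵀP(A−BK) = [6.8750 11.6250; 11.6250 19.8750]
P' = Q + AᵀP(A−BK) = [16.8750 10.6250; 10.6250 20.8750]
tr(P') = 37.7500

0.8750 1.6250


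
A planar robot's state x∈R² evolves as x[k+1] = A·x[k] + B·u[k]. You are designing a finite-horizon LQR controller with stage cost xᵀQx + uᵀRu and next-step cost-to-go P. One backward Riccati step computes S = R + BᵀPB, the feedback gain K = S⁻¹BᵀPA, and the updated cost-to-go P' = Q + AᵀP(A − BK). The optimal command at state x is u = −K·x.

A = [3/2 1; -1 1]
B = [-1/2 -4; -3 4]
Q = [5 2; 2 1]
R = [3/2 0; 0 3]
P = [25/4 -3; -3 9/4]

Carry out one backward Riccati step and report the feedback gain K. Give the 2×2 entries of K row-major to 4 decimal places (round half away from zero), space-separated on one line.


BᵀP = [5.8750 -5.2500; -37.0000 21.0000]
S = R + BᵀPB = [3/2 0; 0 3] + [12.8125 -44.5000; -44.5000 232.0000] = [14.3125 -44.5000; -44.5000 235.0000]
BᵀPA = [14.0625 0.6250; -76.5000 -16.0000]
K = S⁻¹·BᵀPA = [-0.0720 -0.4086; -0.3392 -0.1455]
A−BK = [0.1074 0.2139; 0.1407 0.3561]
AᵀP(A−BK) = [0.3788 0.2434; 0.2434 0.4281]
P' = Q + AᵀP(A−BK) = [5.3788 2.2434; 2.2434 1.4281]
tr(P') = 6.8069

-0.0720 -0.4086 -0.3392 -0.1455


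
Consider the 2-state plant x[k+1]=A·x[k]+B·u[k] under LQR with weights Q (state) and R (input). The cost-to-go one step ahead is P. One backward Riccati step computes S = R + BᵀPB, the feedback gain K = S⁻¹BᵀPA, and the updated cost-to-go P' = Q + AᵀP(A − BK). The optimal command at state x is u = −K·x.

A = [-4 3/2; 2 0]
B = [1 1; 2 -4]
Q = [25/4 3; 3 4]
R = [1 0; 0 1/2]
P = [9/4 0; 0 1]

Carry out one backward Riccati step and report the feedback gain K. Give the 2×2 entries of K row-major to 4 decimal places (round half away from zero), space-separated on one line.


BᵀP = [2.2500 2.0000; 2.2500 -4.0000]
S = R + BᵀPB = [1 0; 0 1/2] + [6.2500 -5.7500; -5.7500 18.2500] = [7.2500 -5.7500; -5.7500 18.7500]
BᵀPA = [-5.0000 3.3750; -17.0000 3.3750]
K = S⁻¹·BᵀPA = [-1.8615 0.8038; -1.4775 0.4265]
A−BK = [-0.6610 0.2697; -0.1871 0.0984]
AᵀP(A−BK) = [5.5747 -2.2309; -2.2309 0.9104]
P' = Q + AᵀP(A−BK) = [11.8247 0.7691; 0.7691 4.9104]
tr(P') = 16.7351

-1.8615 0.8038 -1.4775 0.4265


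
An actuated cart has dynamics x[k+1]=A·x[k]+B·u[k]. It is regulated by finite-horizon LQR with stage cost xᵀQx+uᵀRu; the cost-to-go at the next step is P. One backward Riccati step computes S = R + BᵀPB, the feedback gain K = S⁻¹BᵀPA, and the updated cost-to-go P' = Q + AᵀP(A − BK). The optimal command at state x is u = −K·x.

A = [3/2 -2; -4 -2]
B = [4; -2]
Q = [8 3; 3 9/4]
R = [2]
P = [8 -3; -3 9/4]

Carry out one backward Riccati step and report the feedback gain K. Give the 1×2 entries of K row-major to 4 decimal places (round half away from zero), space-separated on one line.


BᵀP = [38.0000 -16.5000]
S = R + BᵀPB = [2] + [185.0000] = [187.0000]
BᵀPA = [123.0000 -43.0000]
K = S⁻¹·BᵀPA = [0.6578 -0.2299]
A−BK = [-1.1310 -1.0802; -2.6845 -2.4599]
AᵀP(A−BK) = [9.0963 7.2834; 7.2834 7.1123]
P' = Q + AᵀP(A−BK) = [17.0963 10.2834; 10.2834 9.3623]
tr(P') = 26.4586

0.6578 -0.2299


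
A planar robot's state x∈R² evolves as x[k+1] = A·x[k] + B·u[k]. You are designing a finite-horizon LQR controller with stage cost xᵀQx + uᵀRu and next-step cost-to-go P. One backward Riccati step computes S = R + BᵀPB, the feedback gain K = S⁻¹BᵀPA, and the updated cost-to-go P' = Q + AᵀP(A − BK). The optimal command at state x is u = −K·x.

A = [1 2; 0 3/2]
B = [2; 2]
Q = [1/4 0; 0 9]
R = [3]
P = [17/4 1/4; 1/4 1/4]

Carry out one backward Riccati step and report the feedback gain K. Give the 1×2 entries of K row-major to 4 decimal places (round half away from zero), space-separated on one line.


BᵀP = [9.0000 1.0000]
S = R + BᵀPB = [3] + [20.0000] = [23.0000]
BᵀPA = [9.0000 19.5000]
K = S⁻¹·BᵀPA = [0.3913 0.8478]
A−BK = [0.2174 0.3043; -0.7826 -0.1957]
AᵀP(A−BK) = [0.7283 1.2446; 1.2446 2.5299]
P' = Q + AᵀP(A−BK) = [0.9783 1.2446; 1.2446 11.5299]
tr(P') = 12.5082

0.3913 0.8478


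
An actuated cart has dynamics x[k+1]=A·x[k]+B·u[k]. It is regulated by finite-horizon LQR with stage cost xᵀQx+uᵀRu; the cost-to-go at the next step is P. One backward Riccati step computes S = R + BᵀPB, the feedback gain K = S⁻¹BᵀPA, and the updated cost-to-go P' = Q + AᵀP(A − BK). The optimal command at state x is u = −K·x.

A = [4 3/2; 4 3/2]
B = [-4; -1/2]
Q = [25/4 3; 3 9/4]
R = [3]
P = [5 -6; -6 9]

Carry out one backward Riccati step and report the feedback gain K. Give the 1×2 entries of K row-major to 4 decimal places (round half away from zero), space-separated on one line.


BᵀP = [-17.0000 19.5000]
S = R + BᵀPB = [3] + [58.2500] = [61.2500]
BᵀPA = [10.0000 3.7500]
K = S⁻¹·BᵀPA = [0.1633 0.0612]
A−BK = [4.6531 1.7449; 4.0816 1.5306]
AᵀP(A−BK) = [30.3673 11.3878; 11.3878 4.2704]
P' = Q + AᵀP(A−BK) = [36.6173 14.3878; 14.3878 6.5204]
tr(P') = 43.1378

0.1633 0.0612


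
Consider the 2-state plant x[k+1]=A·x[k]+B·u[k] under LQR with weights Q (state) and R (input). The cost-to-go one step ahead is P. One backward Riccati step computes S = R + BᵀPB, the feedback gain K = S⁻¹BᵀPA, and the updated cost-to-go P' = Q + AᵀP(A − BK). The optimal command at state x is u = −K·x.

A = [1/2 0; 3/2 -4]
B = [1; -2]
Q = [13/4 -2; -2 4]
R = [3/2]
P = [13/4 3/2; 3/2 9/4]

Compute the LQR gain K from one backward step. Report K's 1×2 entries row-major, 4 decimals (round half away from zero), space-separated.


BᵀP = [0.2500 -3.0000]
S = R + BᵀPB = [3/2] + [6.2500] = [7.7500]
BᵀPA = [-4.3750 12.0000]
K = S⁻¹·BᵀPA = [-0.5645 1.5484]
A−BK = [1.0645 -1.5484; 0.3710 -0.9032]
AᵀP(A−BK) = [5.6552 -9.7258; -9.7258 17.4194]
P' = Q + AᵀP(A−BK) = [8.9052 -11.7258; -11.7258 21.4194]
tr(P') = 30.3246

-0.5645 1.5484


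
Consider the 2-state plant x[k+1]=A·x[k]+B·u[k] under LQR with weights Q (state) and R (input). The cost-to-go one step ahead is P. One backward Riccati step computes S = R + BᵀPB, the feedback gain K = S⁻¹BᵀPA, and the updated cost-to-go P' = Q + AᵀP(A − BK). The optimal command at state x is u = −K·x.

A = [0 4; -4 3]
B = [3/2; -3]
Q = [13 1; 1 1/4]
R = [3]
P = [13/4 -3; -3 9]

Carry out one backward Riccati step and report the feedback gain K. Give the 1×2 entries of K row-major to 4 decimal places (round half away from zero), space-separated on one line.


1.0650 -0.3296

BᵀP = [13.8750 -31.5000]
S = R + BᵀPB = [3] + [115.3125] = [118.3125]
BᵀPA = [126.0000 -39.0000]
K = S⁻¹·BᵀPA = [1.0650 -0.3296]
A−BK = [-1.5975 4.4945; -0.8051 2.0111]
AᵀP(A−BK) = [9.8130 -18.4659; -18.4659 48.1442]
P' = Q + AᵀP(A−BK) = [22.8130 -17.4659; -17.4659 48.3942]
tr(P') = 71.2072


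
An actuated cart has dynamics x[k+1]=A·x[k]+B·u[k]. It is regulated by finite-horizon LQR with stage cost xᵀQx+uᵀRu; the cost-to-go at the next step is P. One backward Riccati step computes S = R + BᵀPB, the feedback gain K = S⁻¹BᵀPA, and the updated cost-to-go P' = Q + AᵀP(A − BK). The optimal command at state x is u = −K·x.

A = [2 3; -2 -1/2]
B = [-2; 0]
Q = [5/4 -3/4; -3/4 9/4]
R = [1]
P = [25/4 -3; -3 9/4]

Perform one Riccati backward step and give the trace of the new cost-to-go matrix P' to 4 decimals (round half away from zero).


BᵀP = [-12.5000 6.0000]
S = R + BᵀPB = [1] + [25.0000] = [26.0000]
BᵀPA = [-37.0000 -40.5000]
K = S⁻¹·BᵀPA = [-1.4231 -1.5577]
A−BK = [-0.8462 -0.1154; -2.0000 -0.5000]
AᵀP(A−BK) = [5.3462 3.1154; 3.1154 2.7260]
P' = Q + AᵀP(A−BK) = [6.5962 2.3654; 2.3654 4.9760]
tr(P') = 11.5721

11.5721


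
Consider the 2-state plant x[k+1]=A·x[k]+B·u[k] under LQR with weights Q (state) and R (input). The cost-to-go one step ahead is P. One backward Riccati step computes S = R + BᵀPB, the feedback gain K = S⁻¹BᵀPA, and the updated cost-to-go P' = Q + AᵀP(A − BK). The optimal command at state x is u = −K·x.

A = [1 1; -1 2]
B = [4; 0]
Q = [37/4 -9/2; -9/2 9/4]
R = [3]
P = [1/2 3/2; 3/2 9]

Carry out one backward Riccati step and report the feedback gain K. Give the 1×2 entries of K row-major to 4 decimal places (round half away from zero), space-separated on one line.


BᵀP = [2.0000 6.0000]
S = R + BᵀPB = [3] + [8.0000] = [11.0000]
BᵀPA = [-4.0000 14.0000]
K = S⁻¹·BᵀPA = [-0.3636 1.2727]
A−BK = [2.4545 -4.0909; -1.0000 2.0000]
AᵀP(A−BK) = [5.0455 -10.9091; -10.9091 24.6818]
P' = Q + AᵀP(A−BK) = [14.2955 -15.4091; -15.4091 26.9318]
tr(P') = 41.2273

-0.3636 1.2727


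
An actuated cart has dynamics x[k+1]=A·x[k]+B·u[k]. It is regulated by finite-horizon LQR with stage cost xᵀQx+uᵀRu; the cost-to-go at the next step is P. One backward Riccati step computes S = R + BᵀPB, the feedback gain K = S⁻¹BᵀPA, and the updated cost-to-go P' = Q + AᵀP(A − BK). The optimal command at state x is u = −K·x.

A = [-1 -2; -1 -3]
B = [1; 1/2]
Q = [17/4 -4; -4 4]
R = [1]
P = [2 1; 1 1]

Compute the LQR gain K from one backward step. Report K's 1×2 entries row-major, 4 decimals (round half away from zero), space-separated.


-0.9412 -2.2353

BᵀP = [2.5000 1.5000]
S = R + BᵀPB = [1] + [3.2500] = [4.2500]
BᵀPA = [-4.0000 -9.5000]
K = S⁻¹·BᵀPA = [-0.9412 -2.2353]
A−BK = [-0.0588 0.2353; -0.5294 -1.8824]
AᵀP(A−BK) = [1.2353 3.0588; 3.0588 7.7647]
P' = Q + AᵀP(A−BK) = [5.4853 -0.9412; -0.9412 11.7647]
tr(P') = 17.2500


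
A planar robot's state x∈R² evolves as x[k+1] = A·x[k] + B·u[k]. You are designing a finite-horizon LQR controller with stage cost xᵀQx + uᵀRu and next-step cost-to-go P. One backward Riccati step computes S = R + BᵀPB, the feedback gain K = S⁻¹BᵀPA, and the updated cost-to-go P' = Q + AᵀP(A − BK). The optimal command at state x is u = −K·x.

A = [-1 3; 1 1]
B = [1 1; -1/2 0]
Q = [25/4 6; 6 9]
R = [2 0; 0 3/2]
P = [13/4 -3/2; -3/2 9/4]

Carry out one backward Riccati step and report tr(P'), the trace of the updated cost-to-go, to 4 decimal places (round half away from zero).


BᵀP = [4.0000 -2.6250; 3.2500 -1.5000]
S = R + BᵀPB = [2 0; 0 3/2] + [5.3125 4.0000; 4.0000 3.2500] = [7.3125 4.0000; 4.0000 4.7500]
BᵀPA = [-6.6250 9.3750; -4.7500 8.2500]
K = S⁻¹·BᵀPA = [-0.6656 0.6155; -0.4395 1.2185]
A−BK = [0.1051 1.1660; 0.6672 1.3078]
AᵀP(A−BK) = [2.0029 -0.6343; -0.6343 6.6768]
P' = Q + AᵀP(A−BK) = [8.2529 5.3657; 5.3657 15.6768]
tr(P') = 23.9297

23.9297


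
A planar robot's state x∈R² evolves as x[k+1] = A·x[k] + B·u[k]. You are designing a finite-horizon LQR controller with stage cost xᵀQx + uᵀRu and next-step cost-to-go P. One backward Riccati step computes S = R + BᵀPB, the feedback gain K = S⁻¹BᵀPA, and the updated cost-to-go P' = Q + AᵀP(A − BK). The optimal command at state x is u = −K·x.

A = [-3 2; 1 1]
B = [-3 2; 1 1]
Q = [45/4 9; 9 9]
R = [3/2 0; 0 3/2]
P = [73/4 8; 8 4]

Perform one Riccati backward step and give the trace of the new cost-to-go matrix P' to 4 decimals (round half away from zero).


BᵀP = [-46.7500 -20.0000; 44.5000 20.0000]
S = R + BᵀPB = [3/2 0; 0 3/2] + [120.2500 -113.5000; -113.5000 109.0000] = [121.7500 -113.5000; -113.5000 110.5000]
BᵀPA = [120.2500 -113.5000; -113.5000 109.0000]
K = S⁻¹·BᵀPA = [0.7098 -0.2981; -0.2981 0.6802]
A−BK = [-0.2745 -0.2548; 0.5883 0.6179]
AᵀP(A−BK) = [1.0647 -0.4471; -0.4471 1.0204]
P' = Q + AᵀP(A−BK) = [12.3147 8.5529; 8.5529 10.0204]
tr(P') = 22.3350

22.3350


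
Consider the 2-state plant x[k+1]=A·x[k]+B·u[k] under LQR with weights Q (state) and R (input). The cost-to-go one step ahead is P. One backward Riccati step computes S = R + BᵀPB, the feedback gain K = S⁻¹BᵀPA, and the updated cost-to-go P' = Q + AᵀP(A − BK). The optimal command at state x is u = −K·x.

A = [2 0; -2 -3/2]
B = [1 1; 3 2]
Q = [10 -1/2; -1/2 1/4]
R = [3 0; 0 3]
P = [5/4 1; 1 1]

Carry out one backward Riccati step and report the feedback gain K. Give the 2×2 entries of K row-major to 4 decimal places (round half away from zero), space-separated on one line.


BᵀP = [4.2500 4.0000; 3.2500 3.0000]
S = R + BᵀPB = [3 0; 0 3] + [16.2500 12.2500; 12.2500 9.2500] = [19.2500 12.2500; 12.2500 12.2500]
BᵀPA = [0.5000 -6.0000; 0.5000 -4.5000]
K = S⁻¹·BᵀPA = [0.0000 -0.2143; 0.0408 -0.1531]
A−BK = [1.9592 0.3673; -2.0816 -0.5510]
AᵀP(A−BK) = [0.9796 0.1837; 0.1837 0.2755]
P' = Q + AᵀP(A−BK) = [10.9796 -0.3163; -0.3163 0.5255]
tr(P') = 11.5051

0.0000 -0.2143 0.0408 -0.1531


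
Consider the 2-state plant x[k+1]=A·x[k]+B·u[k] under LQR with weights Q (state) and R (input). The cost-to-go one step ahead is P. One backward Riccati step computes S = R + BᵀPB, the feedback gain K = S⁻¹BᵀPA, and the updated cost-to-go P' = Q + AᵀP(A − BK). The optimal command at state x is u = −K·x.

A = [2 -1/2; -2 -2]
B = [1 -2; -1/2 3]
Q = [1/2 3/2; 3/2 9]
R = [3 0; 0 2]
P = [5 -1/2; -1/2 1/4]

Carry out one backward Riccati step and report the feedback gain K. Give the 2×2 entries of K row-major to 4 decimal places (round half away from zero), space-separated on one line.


BᵀP = [5.2500 -0.6250; -11.5000 1.7500]
S = R + BᵀPB = [3 0; 0 2] + [5.5625 -12.3750; -12.3750 28.2500] = [8.5625 -12.3750; -12.3750 30.2500]
BᵀPA = [11.7500 -1.3750; -26.5000 2.2500]
K = S⁻¹·BᵀPA = [0.2597 -0.1299; -0.7698 0.0213]
A−BK = [0.2007 -0.3276; 0.4392 -2.1287]
AᵀP(A−BK) = [1.5490 -0.4109; -0.4109 1.0236]
P' = Q + AᵀP(A−BK) = [2.0490 1.0891; 1.0891 10.0236]
tr(P') = 12.0726

0.2597 -0.1299 -0.7698 0.0213
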